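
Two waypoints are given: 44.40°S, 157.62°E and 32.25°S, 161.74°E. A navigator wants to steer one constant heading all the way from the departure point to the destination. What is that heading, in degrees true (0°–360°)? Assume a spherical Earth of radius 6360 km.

14.8°

Meridional parts: M(φ₁)=-0.8666, M(φ₂)=-0.5952 → ΔM = +0.2715;  Δλ = +0.0719 rad
tan C = Δλ / ΔM = +0.2649 → C = 14.84°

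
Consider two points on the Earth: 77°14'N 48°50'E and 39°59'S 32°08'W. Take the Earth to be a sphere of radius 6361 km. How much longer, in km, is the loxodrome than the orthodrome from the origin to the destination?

341 km

Great circle: cos σ = sin φ₁ sin φ₂ + cos φ₁ cos φ₂ cos Δλ,  σ = 2.2144 rad → d_gc = 14085.9 km
Rhumb line: Δψ = -2.9529, q = Δφ/Δψ = 0.6928, d_rh = R√(Δφ²+q²Δλ²) = 14426.8 km
Excess = 14426.8 − 14085.9 = 340.9 ≈ 341 km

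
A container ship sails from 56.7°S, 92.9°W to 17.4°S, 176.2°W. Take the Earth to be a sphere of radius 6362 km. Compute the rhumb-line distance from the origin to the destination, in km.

8300 km

Rhumb course C = atan2(Δλ, Δψ) with Δψ = ln[tan(π/4+φ₂/2)/tan(π/4+φ₁/2)] = +0.8986, Δλ = -1.4539 → C = 301.72°
d = R·|Δφ| / |cos C| = 6362·0.68591 / 0.52577 = 8300 km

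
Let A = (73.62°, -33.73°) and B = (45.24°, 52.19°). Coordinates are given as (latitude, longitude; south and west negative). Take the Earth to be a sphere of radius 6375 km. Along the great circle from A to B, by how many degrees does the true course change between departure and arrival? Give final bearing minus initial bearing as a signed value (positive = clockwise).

+79.2°

At departure: θ₁ = atan2(sin Δλ cos φ₂, cos φ₁ sin φ₂ − sin φ₁ cos φ₂ cos Δλ) = 77.77°
At arrival: θ₂ = atan2(sin Δλ cos φ₁, −cos φ₂ sin φ₁ + sin φ₂ cos φ₁ cos Δλ) = 156.96°
Δθ = θ₂ − θ₁ = +79.2°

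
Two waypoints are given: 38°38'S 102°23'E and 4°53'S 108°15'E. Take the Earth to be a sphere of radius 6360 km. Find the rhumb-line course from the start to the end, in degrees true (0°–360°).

Δψ = ln[tan(π/4+φ₂/2)/tan(π/4+φ₁/2)] = +0.6467
Δλ = +0.1024 rad (taken the short way round)
course = atan2(Δλ, Δψ) = 9.00°

9.0°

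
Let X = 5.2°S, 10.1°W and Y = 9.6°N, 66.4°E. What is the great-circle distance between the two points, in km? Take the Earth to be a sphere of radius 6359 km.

8617 km

cos σ = sin φ₁ sin φ₂ + cos φ₁ cos φ₂ cos Δλ
      = sin(-5.20°)sin(9.60°) + cos(-5.20°)cos(9.60°)cos(76.50°) = 0.2141
σ = 77.636° → d = Rσ = 6359·1.35501 = 8617 km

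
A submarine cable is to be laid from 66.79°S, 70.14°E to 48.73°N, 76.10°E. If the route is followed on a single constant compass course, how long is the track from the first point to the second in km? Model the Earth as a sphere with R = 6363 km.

Rhumb course C = atan2(Δλ, Δψ) with Δψ = ln[tan(π/4+φ₂/2)/tan(π/4+φ₁/2)] = +2.5596, Δλ = +0.1040 → C = 2.33°
d = R·|Δφ| / |cos C| = 6363·2.01620 / 0.99918 = 12840 km

12840 km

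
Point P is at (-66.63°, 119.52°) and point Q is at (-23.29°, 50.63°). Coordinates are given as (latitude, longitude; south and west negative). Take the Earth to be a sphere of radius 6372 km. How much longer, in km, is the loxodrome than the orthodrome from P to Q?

233 km

Great circle: cos σ = sin φ₁ sin φ₂ + cos φ₁ cos φ₂ cos Δλ,  σ = 1.0539 rad → d_gc = 6715.55 km
Rhumb line: Δψ = +1.1578, q = Δφ/Δψ = 0.6534, d_rh = R√(Δφ²+q²Δλ²) = 6948.98 km
Excess = 6948.98 − 6715.55 = 233.43 ≈ 233 km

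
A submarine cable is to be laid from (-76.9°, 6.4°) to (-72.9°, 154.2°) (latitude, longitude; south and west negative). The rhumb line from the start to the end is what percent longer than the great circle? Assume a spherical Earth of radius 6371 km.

Great circle: σ = 0.5063 rad → d_gc = Rσ = 3225.9 km
Rhumb: Δφ = +0.0698, Δλ = +2.5796, Δψ = +0.2696, q = Δφ/Δψ = 0.2590 → d_rh = R√(Δφ²+q²Δλ²) = 4279.6 km
Excess = (4279.6 − 3225.9) / 3225.9 = 1053.7 / 3225.9 = 32.66% ≈ 32.7%

32.7%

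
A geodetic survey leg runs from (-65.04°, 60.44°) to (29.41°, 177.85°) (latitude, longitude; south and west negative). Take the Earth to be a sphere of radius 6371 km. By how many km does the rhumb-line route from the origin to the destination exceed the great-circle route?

643 km

Great circle: cos σ = sin φ₁ sin φ₂ + cos φ₁ cos φ₂ cos Δλ,  σ = 2.2324 rad → d_gc = 14222.9 km
Rhumb line: Δψ = +2.0456, q = Δφ/Δψ = 0.8059, d_rh = R√(Δφ²+q²Δλ²) = 14865.8 km
Excess = 14865.8 − 14222.9 = 642.9 ≈ 643 km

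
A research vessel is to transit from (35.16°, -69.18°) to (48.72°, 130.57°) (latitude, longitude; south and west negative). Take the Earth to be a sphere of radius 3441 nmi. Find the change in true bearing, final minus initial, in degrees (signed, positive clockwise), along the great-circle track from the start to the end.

-151.0°

Initial bearing θ₁ = atan2(sin Δλ cos φ₂, cos φ₁ sin φ₂ − sin φ₁ cos φ₂ cos Δλ) = 347.08°
Final bearing θ₂ = (initial bearing from the destination back to the start) + 180° = 196.08°
Δθ = θ₂ − θ₁ = -151.0°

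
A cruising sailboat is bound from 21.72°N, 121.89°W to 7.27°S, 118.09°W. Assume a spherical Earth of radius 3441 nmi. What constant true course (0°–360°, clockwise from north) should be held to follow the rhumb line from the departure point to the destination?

Meridional parts: M(φ₁)=+0.3885, M(φ₂)=-0.1272 → ΔM = -0.5157;  Δλ = +0.0663 rad
tan C = Δλ / ΔM = -0.1286 → C = 172.67°

172.7°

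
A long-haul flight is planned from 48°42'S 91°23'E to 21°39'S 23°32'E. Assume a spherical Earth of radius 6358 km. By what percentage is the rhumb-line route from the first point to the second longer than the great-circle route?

2.2%

Great circle: σ = 1.0374 rad → d_gc = Rσ = 6595.8 km
Rhumb: Δφ = +0.4721, Δλ = -1.1842, Δψ = +0.5887, q = Δφ/Δψ = 0.8020 → d_rh = R√(Δφ²+q²Δλ²) = 6743.4 km
Excess = (6743.4 − 6595.8) / 6595.8 = 147.6 / 6595.8 = 2.24% ≈ 2.2%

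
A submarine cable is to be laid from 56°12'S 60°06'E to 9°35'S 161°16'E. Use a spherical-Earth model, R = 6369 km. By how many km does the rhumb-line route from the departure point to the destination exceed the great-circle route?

535 km

Great circle: cos σ = sin φ₁ sin φ₂ + cos φ₁ cos φ₂ cos Δλ,  σ = 1.5387 rad → d_gc = 9799.8 km
Rhumb line: Δψ = +1.0233, q = Δφ/Δψ = 0.7951, d_rh = R√(Δφ²+q²Δλ²) = 10334.7 km
Excess = 10334.7 − 9799.8 = 534.9 ≈ 535 km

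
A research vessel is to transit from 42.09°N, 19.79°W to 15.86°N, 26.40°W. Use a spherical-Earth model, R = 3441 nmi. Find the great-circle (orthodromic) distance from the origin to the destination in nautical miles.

1612 nmi

cos σ = sin φ₁ sin φ₂ + cos φ₁ cos φ₂ cos Δλ
      = sin(42.09°)sin(15.86°) + cos(42.09°)cos(15.86°)cos(-6.61°) = 0.8923
σ = 26.839° → d = Rσ = 3441·0.46842 = 1612 nmi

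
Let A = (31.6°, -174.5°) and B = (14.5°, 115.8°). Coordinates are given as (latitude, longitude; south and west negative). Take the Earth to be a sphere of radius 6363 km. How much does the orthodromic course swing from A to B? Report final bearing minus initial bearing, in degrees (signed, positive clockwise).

At departure: θ₁ = atan2(sin Δλ cos φ₂, cos φ₁ sin φ₂ − sin φ₁ cos φ₂ cos Δλ) = 272.35°
At arrival: θ₂ = atan2(sin Δλ cos φ₁, −cos φ₂ sin φ₁ + sin φ₂ cos φ₁ cos Δλ) = 241.52°
Δθ = θ₂ − θ₁ = -30.8°

-30.8°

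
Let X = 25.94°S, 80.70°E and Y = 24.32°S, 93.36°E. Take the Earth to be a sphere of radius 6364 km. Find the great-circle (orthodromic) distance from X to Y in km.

1285 km

Haversine: a = sin²(Δφ/2)+cos φ₁ cos φ₂ sin²(Δλ/2) = 0.01016;  σ = 2·atan2(√a,√(1−a))
σ = 11.571° → d = Rσ = 6364·0.20195 = 1285 km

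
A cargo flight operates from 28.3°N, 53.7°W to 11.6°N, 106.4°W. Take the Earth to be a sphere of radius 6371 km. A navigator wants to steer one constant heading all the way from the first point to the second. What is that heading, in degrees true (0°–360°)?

251.3°

Δψ = ln[tan(π/4+φ₂/2)/tan(π/4+φ₁/2)] = -0.3115
Δλ = -0.9198 rad (taken the short way round)
course = atan2(Δλ, Δψ) = 251.29°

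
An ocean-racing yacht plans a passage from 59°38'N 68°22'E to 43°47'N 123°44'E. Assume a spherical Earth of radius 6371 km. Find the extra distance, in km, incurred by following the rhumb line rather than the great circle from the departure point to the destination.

Great circle: cos σ = sin φ₁ sin φ₂ + cos φ₁ cos φ₂ cos Δλ,  σ = 0.6361 rad → d_gc = 4052.5 km
Rhumb line: Δψ = -0.4526, q = Δφ/Δψ = 0.6112, d_rh = R√(Δφ²+q²Δλ²) = 4155.4 km
Excess = 4155.4 − 4052.5 = 102.9 ≈ 103 km

103 km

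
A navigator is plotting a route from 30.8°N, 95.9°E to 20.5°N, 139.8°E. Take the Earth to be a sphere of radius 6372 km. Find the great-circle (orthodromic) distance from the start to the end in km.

cos σ = sin φ₁ sin φ₂ + cos φ₁ cos φ₂ cos Δλ
      = sin(30.80°)sin(20.50°) + cos(30.80°)cos(20.50°)cos(43.90°) = 0.7591
σ = 40.619° → d = Rσ = 6372·0.70894 = 4517 km

4517 km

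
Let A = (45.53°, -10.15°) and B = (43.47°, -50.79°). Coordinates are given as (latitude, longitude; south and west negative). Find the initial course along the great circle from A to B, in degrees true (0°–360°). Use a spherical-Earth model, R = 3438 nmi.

280.7°

θ = atan2( sin Δλ·cos φ₂ ,  cos φ₁ sin φ₂ − sin φ₁ cos φ₂ cos Δλ )
  = atan2(-0.4727, +0.0890) = 280.66°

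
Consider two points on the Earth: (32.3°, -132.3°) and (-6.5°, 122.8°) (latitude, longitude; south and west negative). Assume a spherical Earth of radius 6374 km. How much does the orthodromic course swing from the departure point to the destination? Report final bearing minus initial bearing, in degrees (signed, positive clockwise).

-34.2°

Initial bearing θ₁ = atan2(sin Δλ cos φ₂, cos φ₁ sin φ₂ − sin φ₁ cos φ₂ cos Δλ) = 272.43°
Final bearing θ₂ = (initial bearing from the destination back to the start) + 180° = 238.21°
Δθ = θ₂ − θ₁ = -34.2°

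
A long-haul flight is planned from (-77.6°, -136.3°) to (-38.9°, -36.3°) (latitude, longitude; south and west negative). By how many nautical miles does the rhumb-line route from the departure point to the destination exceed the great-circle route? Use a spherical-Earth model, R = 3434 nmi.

Great circle: cos σ = sin φ₁ sin φ₂ + cos φ₁ cos φ₂ cos Δλ,  σ = 0.9468 rad → d_gc = 3251.3 nmi
Rhumb line: Δψ = +1.4817, q = Δφ/Δψ = 0.4559, d_rh = R√(Δφ²+q²Δλ²) = 3583.9 nmi
Excess = 3583.9 − 3251.3 = 332.6 ≈ 333 nmi

333 nmi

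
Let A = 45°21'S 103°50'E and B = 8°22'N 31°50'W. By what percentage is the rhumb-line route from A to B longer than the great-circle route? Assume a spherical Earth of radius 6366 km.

Great circle: σ = 2.2154 rad → d_gc = Rσ = 14103.0 km
Rhumb: Δφ = +0.9375, Δλ = -2.3678, Δψ = +1.0366, q = Δφ/Δψ = 0.9044 → d_rh = R√(Δφ²+q²Δλ²) = 14882.4 km
Excess = (14882.4 − 14103.0) / 14103.0 = 779.4 / 14103.0 = 5.53% ≈ 5.5%

5.5%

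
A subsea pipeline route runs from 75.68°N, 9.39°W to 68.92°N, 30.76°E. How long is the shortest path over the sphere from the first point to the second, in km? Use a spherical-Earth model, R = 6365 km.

1507 km

Haversine: a = sin²(Δφ/2)+cos φ₁ cos φ₂ sin²(Δλ/2) = 0.01396;  σ = 2·atan2(√a,√(1−a))
σ = 13.570° → d = Rσ = 6365·0.23684 = 1507 km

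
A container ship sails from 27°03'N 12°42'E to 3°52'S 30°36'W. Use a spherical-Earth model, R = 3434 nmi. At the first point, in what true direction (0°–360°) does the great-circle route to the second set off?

θ = atan2( sin Δλ·cos φ₂ ,  cos φ₁ sin φ₂ − sin φ₁ cos φ₂ cos Δλ )
  = atan2(-0.6843, -0.3903) = 240.30°

240.3°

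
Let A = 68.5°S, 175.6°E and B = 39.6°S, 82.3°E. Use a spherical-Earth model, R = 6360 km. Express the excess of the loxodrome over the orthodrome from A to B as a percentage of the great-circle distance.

Great circle: σ = 0.9560 rad → d_gc = Rσ = 6080.0 km
Rhumb: Δφ = +0.5044, Δλ = -1.6284, Δψ = +0.9077, q = Δφ/Δψ = 0.5557 → d_rh = R√(Δφ²+q²Δλ²) = 6588.9 km
Excess = (6588.9 − 6080.0) / 6080.0 = 508.9 / 6080.0 = 8.37% ≈ 8.4%

8.4%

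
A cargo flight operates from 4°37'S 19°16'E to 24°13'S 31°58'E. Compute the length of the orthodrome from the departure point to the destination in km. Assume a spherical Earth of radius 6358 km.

Haversine: a = sin²(Δφ/2)+cos φ₁ cos φ₂ sin²(Δλ/2) = 0.04009;  σ = 2·atan2(√a,√(1−a))
σ = 23.101° → d = Rσ = 6358·0.40318 = 2563 km

2563 km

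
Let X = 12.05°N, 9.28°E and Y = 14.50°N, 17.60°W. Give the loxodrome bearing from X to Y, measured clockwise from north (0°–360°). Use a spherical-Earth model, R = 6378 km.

Meridional parts: M(φ₁)=+0.2119, M(φ₂)=+0.2558 → ΔM = +0.0439;  Δλ = -0.4691 rad
tan C = Δλ / ΔM = -10.6774 → C = 275.35°

275.4°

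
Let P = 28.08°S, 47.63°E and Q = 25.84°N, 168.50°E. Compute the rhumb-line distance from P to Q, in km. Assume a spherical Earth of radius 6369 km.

14250 km

Rhumb course C = atan2(Δλ, Δψ) with Δψ = ln[tan(π/4+φ₂/2)/tan(π/4+φ₁/2)] = +0.9781, Δλ = +2.1096 → C = 65.13°
d = R·|Δφ| / |cos C| = 6369·0.94108 / 0.42063 = 14250 km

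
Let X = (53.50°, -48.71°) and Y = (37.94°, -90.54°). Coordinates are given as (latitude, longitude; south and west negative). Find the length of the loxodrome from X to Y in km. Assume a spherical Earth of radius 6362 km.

Δψ = ln[tan(π/4+φ₂/2)/tan(π/4+φ₁/2)] = -0.3928;  Δφ = -0.2716 rad,  Δλ = -0.7301 rad
q = Δφ/Δψ = 0.6914
d = R·√(Δφ² + q²Δλ²) = 6362·0.57322 = 3647 km

3647 km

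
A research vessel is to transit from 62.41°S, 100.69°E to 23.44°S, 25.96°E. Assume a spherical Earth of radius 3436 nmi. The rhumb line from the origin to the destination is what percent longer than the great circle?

Great circle: σ = 1.0878 rad → d_gc = Rσ = 3737.6 nmi
Rhumb: Δφ = +0.6802, Δλ = -1.3043, Δψ = +0.9833, q = Δφ/Δψ = 0.6917 → d_rh = R√(Δφ²+q²Δλ²) = 3882.1 nmi
Excess = (3882.1 − 3737.6) / 3737.6 = 144.5 / 3737.6 = 3.87% ≈ 3.9%

3.9%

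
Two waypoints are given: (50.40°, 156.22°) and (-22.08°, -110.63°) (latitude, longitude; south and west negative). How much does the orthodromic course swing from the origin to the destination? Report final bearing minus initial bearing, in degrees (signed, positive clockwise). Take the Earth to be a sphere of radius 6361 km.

At departure: θ₁ = atan2(sin Δλ cos φ₂, cos φ₁ sin φ₂ − sin φ₁ cos φ₂ cos Δλ) = 102.22°
At arrival: θ₂ = atan2(sin Δλ cos φ₁, −cos φ₂ sin φ₁ + sin φ₂ cos φ₁ cos Δλ) = 137.76°
Δθ = θ₂ − θ₁ = +35.5°

+35.5°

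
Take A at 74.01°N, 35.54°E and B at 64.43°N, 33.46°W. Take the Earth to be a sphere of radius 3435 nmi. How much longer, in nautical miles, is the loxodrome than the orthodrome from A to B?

82 nmi

Great circle: cos σ = sin φ₁ sin φ₂ + cos φ₁ cos φ₂ cos Δλ,  σ = 0.4281 rad → d_gc = 1470.4 nmi
Rhumb line: Δψ = -0.4797, q = Δφ/Δψ = 0.3485, d_rh = R√(Δφ²+q²Δλ²) = 1552.0 nmi
Excess = 1552.0 − 1470.4 = 81.6 ≈ 82 nmi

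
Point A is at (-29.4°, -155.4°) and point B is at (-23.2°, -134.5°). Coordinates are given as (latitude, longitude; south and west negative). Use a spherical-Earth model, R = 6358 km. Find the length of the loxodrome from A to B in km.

2189 km

Rhumb course C = atan2(Δλ, Δψ) with Δψ = ln[tan(π/4+φ₂/2)/tan(π/4+φ₁/2)] = +0.1208, Δλ = +0.3648 → C = 71.68°
d = R·|Δφ| / |cos C| = 6358·0.10821 / 0.31436 = 2189 km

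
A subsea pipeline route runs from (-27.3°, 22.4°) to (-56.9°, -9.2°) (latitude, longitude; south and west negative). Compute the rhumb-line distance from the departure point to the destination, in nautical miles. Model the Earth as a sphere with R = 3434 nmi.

Δψ = ln[tan(π/4+φ₂/2)/tan(π/4+φ₁/2)] = -0.7179;  Δφ = -0.5166 rad,  Δλ = -0.5515 rad
q = Δφ/Δψ = 0.7196
d = R·√(Δφ² + q²Δλ²) = 3434·0.65148 = 2237 nmi

2237 nmi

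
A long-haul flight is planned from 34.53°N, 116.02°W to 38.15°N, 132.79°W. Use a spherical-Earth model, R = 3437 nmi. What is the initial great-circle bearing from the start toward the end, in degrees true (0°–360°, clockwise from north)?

N = sin Δλ·cos φ₂ = -0.2269;  D = cos φ₁ sin φ₂ − sin φ₁ cos φ₂ cos Δλ = +0.0821
initial course = atan2(N, D) = 289.89°

289.9°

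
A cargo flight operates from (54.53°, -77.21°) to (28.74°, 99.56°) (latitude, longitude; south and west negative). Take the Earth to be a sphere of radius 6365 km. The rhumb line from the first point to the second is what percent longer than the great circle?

Great circle: σ = 1.6874 rad → d_gc = Rσ = 10740.6 km
Rhumb: Δφ = -0.4501, Δλ = +3.0852, Δψ = -0.6159, q = Δφ/Δψ = 0.7308 → d_rh = R√(Δφ²+q²Δλ²) = 14633.8 km
Excess = (14633.8 − 10740.6) / 10740.6 = 3893.2 / 10740.6 = 36.248% ≈ 36.2%

36.2%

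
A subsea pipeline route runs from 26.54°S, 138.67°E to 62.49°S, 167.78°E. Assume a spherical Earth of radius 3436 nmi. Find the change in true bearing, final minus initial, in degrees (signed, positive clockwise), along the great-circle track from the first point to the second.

-21.7°

Initial bearing θ₁ = atan2(sin Δλ cos φ₂, cos φ₁ sin φ₂ − sin φ₁ cos φ₂ cos Δλ) = 159.87°
Final bearing θ₂ = (initial bearing from the destination back to the start) + 180° = 138.20°
Δθ = θ₂ − θ₁ = -21.7°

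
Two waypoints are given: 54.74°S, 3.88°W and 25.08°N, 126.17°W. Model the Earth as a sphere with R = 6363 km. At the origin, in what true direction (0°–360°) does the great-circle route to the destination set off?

N = sin Δλ·cos φ₂ = -0.7657;  D = cos φ₁ sin φ₂ − sin φ₁ cos φ₂ cos Δλ = -0.1504
initial course = atan2(N, D) = 258.89°

258.9°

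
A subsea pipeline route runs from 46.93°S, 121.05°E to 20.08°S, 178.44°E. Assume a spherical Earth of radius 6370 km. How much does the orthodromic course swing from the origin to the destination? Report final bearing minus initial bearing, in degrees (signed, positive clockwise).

At departure: θ₁ = atan2(sin Δλ cos φ₂, cos φ₁ sin φ₂ − sin φ₁ cos φ₂ cos Δλ) = 80.30°
At arrival: θ₂ = atan2(sin Δλ cos φ₁, −cos φ₂ sin φ₁ + sin φ₂ cos φ₁ cos Δλ) = 45.78°
Δθ = θ₂ − θ₁ = -34.5°

-34.5°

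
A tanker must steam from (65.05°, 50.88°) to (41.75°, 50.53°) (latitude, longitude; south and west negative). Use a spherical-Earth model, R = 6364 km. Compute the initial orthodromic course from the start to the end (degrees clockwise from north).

180.7°

N = sin Δλ·cos φ₂ = -0.0046;  D = cos φ₁ sin φ₂ − sin φ₁ cos φ₂ cos Δλ = -0.3955
initial course = atan2(N, D) = 180.66°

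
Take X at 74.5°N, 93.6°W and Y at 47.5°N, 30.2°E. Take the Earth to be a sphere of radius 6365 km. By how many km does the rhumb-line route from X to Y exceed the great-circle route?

Great circle: cos σ = sin φ₁ sin φ₂ + cos φ₁ cos φ₂ cos Δλ,  σ = 0.9147 rad → d_gc = 5822.1 km
Rhumb line: Δψ = -1.0499, q = Δφ/Δψ = 0.4488, d_rh = R√(Δφ²+q²Δλ²) = 6862.9 km
Excess = 6862.9 − 5822.1 = 1040.8 ≈ 1041 km

1041 km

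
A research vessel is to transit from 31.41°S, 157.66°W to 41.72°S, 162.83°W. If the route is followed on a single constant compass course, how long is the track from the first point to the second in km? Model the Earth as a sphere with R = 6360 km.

1233 km

Rhumb course C = atan2(Δλ, Δψ) with Δψ = ln[tan(π/4+φ₂/2)/tan(π/4+φ₁/2)] = -0.2247, Δλ = -0.0902 → C = 201.88°
d = R·|Δφ| / |cos C| = 6360·0.17994 / 0.92796 = 1233 km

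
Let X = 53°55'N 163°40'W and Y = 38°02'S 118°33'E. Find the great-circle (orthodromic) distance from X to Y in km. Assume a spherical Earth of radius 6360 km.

cos σ = sin φ₁ sin φ₂ + cos φ₁ cos φ₂ cos Δλ
      = sin(53.92°)sin(-38.03°) + cos(53.92°)cos(-38.03°)cos(-77.78°) = -0.3998
σ = 113.563° → d = Rσ = 6360·1.98205 = 12606 km

12606 km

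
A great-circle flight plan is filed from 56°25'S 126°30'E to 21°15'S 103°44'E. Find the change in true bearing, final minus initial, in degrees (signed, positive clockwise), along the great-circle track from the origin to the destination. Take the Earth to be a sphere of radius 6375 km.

+15.1°

At departure: θ₁ = atan2(sin Δλ cos φ₂, cos φ₁ sin φ₂ − sin φ₁ cos φ₂ cos Δλ) = 325.02°
At arrival: θ₂ = atan2(sin Δλ cos φ₁, −cos φ₂ sin φ₁ + sin φ₂ cos φ₁ cos Δλ) = 340.11°
Δθ = θ₂ − θ₁ = +15.1°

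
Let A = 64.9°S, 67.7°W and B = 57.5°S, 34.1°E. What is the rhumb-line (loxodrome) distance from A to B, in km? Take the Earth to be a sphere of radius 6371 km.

5486 km

Rhumb course C = atan2(Δλ, Δψ) with Δψ = ln[tan(π/4+φ₂/2)/tan(π/4+φ₁/2)] = +0.2695, Δλ = +1.7767 → C = 81.37°
d = R·|Δφ| / |cos C| = 6371·0.12915 / 0.14998 = 5486 km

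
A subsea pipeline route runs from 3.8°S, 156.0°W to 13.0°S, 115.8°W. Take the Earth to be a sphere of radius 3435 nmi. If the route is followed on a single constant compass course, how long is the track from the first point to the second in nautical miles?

2445 nmi

Δψ = ln[tan(π/4+φ₂/2)/tan(π/4+φ₁/2)] = -0.1625;  Δφ = -0.1606 rad,  Δλ = +0.7016 rad
q = Δφ/Δψ = 0.9882
d = R·√(Δφ² + q²Δλ²) = 3435·0.71167 = 2445 nmi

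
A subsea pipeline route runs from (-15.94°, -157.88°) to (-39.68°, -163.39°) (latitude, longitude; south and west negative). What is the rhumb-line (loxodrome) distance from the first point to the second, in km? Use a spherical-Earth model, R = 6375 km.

Rhumb course C = atan2(Δλ, Δψ) with Δψ = ln[tan(π/4+φ₂/2)/tan(π/4+φ₁/2)] = -0.4738, Δλ = -0.0962 → C = 191.47°
d = R·|Δφ| / |cos C| = 6375·0.41434 / 0.98001 = 2695 km

2695 km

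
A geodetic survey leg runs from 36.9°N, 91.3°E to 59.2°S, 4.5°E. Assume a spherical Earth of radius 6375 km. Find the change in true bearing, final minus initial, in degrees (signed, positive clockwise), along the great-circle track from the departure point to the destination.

At departure: θ₁ = atan2(sin Δλ cos φ₂, cos φ₁ sin φ₂ − sin φ₁ cos φ₂ cos Δλ) = 215.98°
At arrival: θ₂ = atan2(sin Δλ cos φ₁, −cos φ₂ sin φ₁ + sin φ₂ cos φ₁ cos Δλ) = 246.58°
Δθ = θ₂ − θ₁ = +30.6°

+30.6°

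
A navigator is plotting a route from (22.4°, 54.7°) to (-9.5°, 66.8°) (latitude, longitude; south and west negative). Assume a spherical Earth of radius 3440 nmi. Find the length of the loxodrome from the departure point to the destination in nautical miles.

2043 nmi

Rhumb course C = atan2(Δλ, Δψ) with Δψ = ln[tan(π/4+φ₂/2)/tan(π/4+φ₁/2)] = -0.5679, Δλ = +0.2112 → C = 159.60°
d = R·|Δφ| / |cos C| = 3440·0.55676 / 0.93729 = 2043 nmi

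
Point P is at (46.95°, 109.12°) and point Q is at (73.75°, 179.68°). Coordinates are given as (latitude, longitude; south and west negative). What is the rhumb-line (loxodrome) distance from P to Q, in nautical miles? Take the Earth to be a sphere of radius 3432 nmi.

2522 nmi

Δψ = ln[tan(π/4+φ₂/2)/tan(π/4+φ₁/2)] = +1.0162;  Δφ = +0.4677 rad,  Δλ = +1.2315 rad
q = Δφ/Δψ = 0.4603
d = R·√(Δφ² + q²Δλ²) = 3432·0.73492 = 2522 nmi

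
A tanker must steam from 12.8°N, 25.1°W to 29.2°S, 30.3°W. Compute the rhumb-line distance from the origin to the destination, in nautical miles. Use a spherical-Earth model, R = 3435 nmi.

Rhumb course C = atan2(Δλ, Δψ) with Δψ = ln[tan(π/4+φ₂/2)/tan(π/4+φ₁/2)] = -0.7585, Δλ = -0.0908 → C = 186.82°
d = R·|Δφ| / |cos C| = 3435·0.73304 / 0.99292 = 2536 nmi

2536 nmi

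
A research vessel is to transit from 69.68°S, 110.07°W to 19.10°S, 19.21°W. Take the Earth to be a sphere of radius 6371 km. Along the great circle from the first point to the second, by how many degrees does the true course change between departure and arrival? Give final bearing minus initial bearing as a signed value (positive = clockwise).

At departure: θ₁ = atan2(sin Δλ cos φ₂, cos φ₁ sin φ₂ − sin φ₁ cos φ₂ cos Δλ) = 97.65°
At arrival: θ₂ = atan2(sin Δλ cos φ₁, −cos φ₂ sin φ₁ + sin φ₂ cos φ₁ cos Δλ) = 21.36°
Δθ = θ₂ − θ₁ = -76.3°

-76.3°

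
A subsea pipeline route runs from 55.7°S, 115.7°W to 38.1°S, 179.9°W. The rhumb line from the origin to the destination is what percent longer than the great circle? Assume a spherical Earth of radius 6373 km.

3.0%

Great circle: σ = 0.7916 rad → d_gc = Rσ = 5044.6 km
Rhumb: Δφ = +0.3072, Δλ = -1.1205, Δψ = +0.4555, q = Δφ/Δψ = 0.6743 → d_rh = R√(Δφ²+q²Δλ²) = 5198.2 km
Excess = (5198.2 − 5044.6) / 5044.6 = 153.6 / 5044.6 = 3.04% ≈ 3.0%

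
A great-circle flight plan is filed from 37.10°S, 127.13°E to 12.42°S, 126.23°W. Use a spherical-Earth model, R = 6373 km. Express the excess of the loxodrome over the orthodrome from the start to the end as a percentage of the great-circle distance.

Great circle: σ = 1.6642 rad → d_gc = Rσ = 10606.2 km
Rhumb: Δφ = +0.4307, Δλ = +1.8612, Δψ = +0.4797, q = Δφ/Δψ = 0.8980 → d_rh = R√(Δφ²+q²Δλ²) = 10999.4 km
Excess = (10999.4 − 10606.2) / 10606.2 = 393.2 / 10606.2 = 3.71% ≈ 3.7%

3.7%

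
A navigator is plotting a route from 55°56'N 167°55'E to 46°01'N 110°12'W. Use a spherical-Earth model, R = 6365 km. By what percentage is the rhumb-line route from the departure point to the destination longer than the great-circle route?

Great circle: σ = 0.8619 rad → d_gc = Rσ = 5486.1 km
Rhumb: Δφ = -0.1731, Δλ = +1.4291, Δψ = -0.2763, q = Δφ/Δψ = 0.6265 → d_rh = R√(Δφ²+q²Δλ²) = 5804.1 km
Excess = (5804.1 − 5486.1) / 5486.1 = 318.0 / 5486.1 = 5.80% ≈ 5.8%

5.8%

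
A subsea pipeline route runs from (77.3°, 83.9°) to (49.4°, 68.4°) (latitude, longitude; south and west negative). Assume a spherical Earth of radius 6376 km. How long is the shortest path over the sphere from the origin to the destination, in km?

3175 km

Haversine: a = sin²(Δφ/2)+cos φ₁ cos φ₂ sin²(Δλ/2) = 0.06072;  σ = 2·atan2(√a,√(1−a))
σ = 28.531° → d = Rσ = 6376·0.49795 = 3175 km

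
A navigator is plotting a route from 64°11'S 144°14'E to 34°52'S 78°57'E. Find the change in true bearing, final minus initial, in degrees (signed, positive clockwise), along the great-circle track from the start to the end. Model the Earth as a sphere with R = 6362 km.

Initial bearing θ₁ = atan2(sin Δλ cos φ₂, cos φ₁ sin φ₂ − sin φ₁ cos φ₂ cos Δλ) = 274.59°
Final bearing θ₂ = (initial bearing from the destination back to the start) + 180° = 328.06°
Δθ = θ₂ − θ₁ = +53.5°

+53.5°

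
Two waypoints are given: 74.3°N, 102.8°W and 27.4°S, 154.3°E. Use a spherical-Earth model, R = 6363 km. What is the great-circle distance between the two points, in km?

13302 km

cos σ = sin φ₁ sin φ₂ + cos φ₁ cos φ₂ cos Δλ
      = sin(74.30°)sin(-27.40°) + cos(74.30°)cos(-27.40°)cos(-102.90°) = -0.4967
σ = 119.780° → d = Rσ = 6363·2.09055 = 13302 km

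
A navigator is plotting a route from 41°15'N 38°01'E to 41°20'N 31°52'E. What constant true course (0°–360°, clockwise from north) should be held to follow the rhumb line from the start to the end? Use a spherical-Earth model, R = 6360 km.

Δψ = ln[tan(π/4+φ₂/2)/tan(π/4+φ₁/2)] = +0.0019
Δλ = -0.1073 rad (taken the short way round)
course = atan2(Δλ, Δψ) = 271.03°

271.0°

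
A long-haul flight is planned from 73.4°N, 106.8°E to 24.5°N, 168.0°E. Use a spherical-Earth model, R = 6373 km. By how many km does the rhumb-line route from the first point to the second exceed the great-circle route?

196 km

Great circle: cos σ = sin φ₁ sin φ₂ + cos φ₁ cos φ₂ cos Δλ,  σ = 1.0208 rad → d_gc = 6505.8 km
Rhumb line: Δψ = -1.4837, q = Δφ/Δψ = 0.5752, d_rh = R√(Δφ²+q²Δλ²) = 6702.1 km
Excess = 6702.1 − 6505.8 = 196.3 ≈ 196 km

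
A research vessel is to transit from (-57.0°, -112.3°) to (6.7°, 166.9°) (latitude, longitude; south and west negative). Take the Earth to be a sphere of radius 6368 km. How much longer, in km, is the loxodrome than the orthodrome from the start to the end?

228 km

Great circle: cos σ = sin φ₁ sin φ₂ + cos φ₁ cos φ₂ cos Δλ,  σ = 1.5822 rad → d_gc = 10075.2 km
Rhumb line: Δψ = +1.3339, q = Δφ/Δψ = 0.8335, d_rh = R√(Δφ²+q²Δλ²) = 10302.8 km
Excess = 10302.8 − 10075.2 = 227.6 ≈ 228 km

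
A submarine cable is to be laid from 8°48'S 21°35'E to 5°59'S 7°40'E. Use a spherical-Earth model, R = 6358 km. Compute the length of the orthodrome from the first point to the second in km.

Haversine: a = sin²(Δφ/2)+cos φ₁ cos φ₂ sin²(Δλ/2) = 0.01503;  σ = 2·atan2(√a,√(1−a))
σ = 14.084° → d = Rσ = 6358·0.24580 = 1563 km

1563 km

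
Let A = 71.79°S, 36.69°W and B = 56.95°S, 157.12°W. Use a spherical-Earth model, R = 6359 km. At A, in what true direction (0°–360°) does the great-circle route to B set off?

221.9°

θ = atan2( sin Δλ·cos φ₂ ,  cos φ₁ sin φ₂ − sin φ₁ cos φ₂ cos Δλ )
  = atan2(-0.4702, -0.5243) = 221.89°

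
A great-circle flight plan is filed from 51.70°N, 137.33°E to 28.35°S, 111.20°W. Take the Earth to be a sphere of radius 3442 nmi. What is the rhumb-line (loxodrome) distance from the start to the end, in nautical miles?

7646 nmi

Rhumb course C = atan2(Δλ, Δψ) with Δψ = ln[tan(π/4+φ₂/2)/tan(π/4+φ₁/2)] = -1.5740, Δλ = +1.9455 → C = 128.97°
d = R·|Δφ| / |cos C| = 3442·1.39714 / 0.62897 = 7646 nmi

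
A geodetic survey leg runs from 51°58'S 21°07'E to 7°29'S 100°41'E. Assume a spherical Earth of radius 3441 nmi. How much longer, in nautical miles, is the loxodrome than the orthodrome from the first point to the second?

120 nmi

Great circle: cos σ = sin φ₁ sin φ₂ + cos φ₁ cos φ₂ cos Δλ,  σ = 1.3559 rad → d_gc = 4665.8 nmi
Rhumb line: Δψ = +0.9342, q = Δφ/Δψ = 0.8310, d_rh = R√(Δφ²+q²Δλ²) = 4786.1 nmi
Excess = 4786.1 − 4665.8 = 120.3 ≈ 120 nmi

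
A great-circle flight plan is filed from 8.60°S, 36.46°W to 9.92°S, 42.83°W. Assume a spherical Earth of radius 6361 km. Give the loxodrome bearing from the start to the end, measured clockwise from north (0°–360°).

258.1°

Meridional parts: M(φ₁)=-0.1507, M(φ₂)=-0.1740 → ΔM = -0.0233;  Δλ = -0.1112 rad
tan C = Δλ / ΔM = +4.7628 → C = 258.14°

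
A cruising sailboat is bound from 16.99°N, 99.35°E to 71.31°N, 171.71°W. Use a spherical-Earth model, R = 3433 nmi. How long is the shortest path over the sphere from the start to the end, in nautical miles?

4409 nmi

Haversine: a = sin²(Δφ/2)+cos φ₁ cos φ₂ sin²(Δλ/2) = 0.35877;  σ = 2·atan2(√a,√(1−a))
σ = 73.593° → d = Rσ = 3433·1.28443 = 4409 nmi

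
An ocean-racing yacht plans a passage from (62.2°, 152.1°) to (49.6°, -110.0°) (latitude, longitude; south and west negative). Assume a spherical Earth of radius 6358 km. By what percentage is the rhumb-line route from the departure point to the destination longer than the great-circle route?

Great circle: σ = 0.8865 rad → d_gc = Rσ = 5636.6 km
Rhumb: Δφ = -0.2199, Δλ = +1.7087, Δψ = -0.3966, q = Δφ/Δψ = 0.5545 → d_rh = R√(Δφ²+q²Δλ²) = 6184.3 km
Excess = (6184.3 − 5636.6) / 5636.6 = 547.7 / 5636.6 = 9.72% ≈ 9.7%

9.7%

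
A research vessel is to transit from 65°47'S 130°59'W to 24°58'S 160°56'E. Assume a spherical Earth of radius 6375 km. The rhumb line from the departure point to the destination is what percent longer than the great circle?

3.4%

Great circle: σ = 1.0196 rad → d_gc = Rσ = 6499.7 km
Rhumb: Δφ = +0.7124, Δλ = -1.1883, Δψ = +1.0891, q = Δφ/Δψ = 0.6541 → d_rh = R√(Δφ²+q²Δλ²) = 6721.5 km
Excess = (6721.5 − 6499.7) / 6499.7 = 221.8 / 6499.7 = 3.41% ≈ 3.4%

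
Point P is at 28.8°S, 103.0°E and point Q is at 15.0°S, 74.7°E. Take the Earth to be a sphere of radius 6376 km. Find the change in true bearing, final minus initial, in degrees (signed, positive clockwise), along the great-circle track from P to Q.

Initial bearing θ₁ = atan2(sin Δλ cos φ₂, cos φ₁ sin φ₂ − sin φ₁ cos φ₂ cos Δλ) = 291.77°
Final bearing θ₂ = (initial bearing from the destination back to the start) + 180° = 302.60°
Δθ = θ₂ − θ₁ = +10.8°

+10.8°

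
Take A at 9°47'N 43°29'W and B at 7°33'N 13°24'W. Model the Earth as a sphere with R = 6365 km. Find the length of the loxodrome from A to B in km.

Δψ = ln[tan(π/4+φ₂/2)/tan(π/4+φ₁/2)] = -0.0394;  Δφ = -0.0390 rad,  Δλ = +0.5251 rad
q = Δφ/Δψ = 0.9885
d = R·√(Δφ² + q²Δλ²) = 6365·0.52049 = 3313 km

3313 km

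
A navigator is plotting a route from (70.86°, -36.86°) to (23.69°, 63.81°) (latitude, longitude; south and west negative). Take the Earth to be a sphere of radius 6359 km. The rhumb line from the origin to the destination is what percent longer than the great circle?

Great circle: σ = 1.2409 rad → d_gc = Rσ = 7890.6 km
Rhumb: Δφ = -0.8233, Δλ = +1.7570, Δψ = -1.3545, q = Δφ/Δψ = 0.6078 → d_rh = R√(Δφ²+q²Δλ²) = 8574.8 km
Excess = (8574.8 − 7890.6) / 7890.6 = 684.2 / 7890.6 = 8.67% ≈ 8.7%

8.7%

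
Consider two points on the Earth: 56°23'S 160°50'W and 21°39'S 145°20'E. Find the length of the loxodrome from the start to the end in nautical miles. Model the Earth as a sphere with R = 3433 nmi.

Rhumb course C = atan2(Δλ, Δψ) with Δψ = ln[tan(π/4+φ₂/2)/tan(π/4+φ₁/2)] = +0.8099, Δλ = -0.9396 → C = 310.76°
d = R·|Δφ| / |cos C| = 3433·0.60621 / 0.65290 = 3188 nmi

3188 nmi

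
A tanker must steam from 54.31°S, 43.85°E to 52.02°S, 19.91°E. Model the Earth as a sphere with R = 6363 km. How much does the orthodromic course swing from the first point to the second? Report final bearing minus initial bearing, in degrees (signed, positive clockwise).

+19.3°

Initial bearing θ₁ = atan2(sin Δλ cos φ₂, cos φ₁ sin φ₂ − sin φ₁ cos φ₂ cos Δλ) = 269.30°
Final bearing θ₂ = (initial bearing from the destination back to the start) + 180° = 288.57°
Δθ = θ₂ − θ₁ = +19.3°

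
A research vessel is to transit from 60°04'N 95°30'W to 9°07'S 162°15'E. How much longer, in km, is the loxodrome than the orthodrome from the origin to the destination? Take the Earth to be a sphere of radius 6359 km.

491 km

Great circle: cos σ = sin φ₁ sin φ₂ + cos φ₁ cos φ₂ cos Δλ,  σ = 1.8151 rad → d_gc = 11542.0 km
Rhumb line: Δψ = -1.4791, q = Δφ/Δψ = 0.8164, d_rh = R√(Δφ²+q²Δλ²) = 12032.7 km
Excess = 12032.7 − 11542.0 = 490.7 ≈ 491 km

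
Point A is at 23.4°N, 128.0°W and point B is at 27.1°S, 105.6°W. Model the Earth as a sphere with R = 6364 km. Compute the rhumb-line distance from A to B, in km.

6103 km

Δψ = ln[tan(π/4+φ₂/2)/tan(π/4+φ₁/2)] = -0.9119;  Δφ = -0.8814 rad,  Δλ = +0.3910 rad
q = Δφ/Δψ = 0.9665
d = R·√(Δφ² + q²Δλ²) = 6364·0.95897 = 6103 km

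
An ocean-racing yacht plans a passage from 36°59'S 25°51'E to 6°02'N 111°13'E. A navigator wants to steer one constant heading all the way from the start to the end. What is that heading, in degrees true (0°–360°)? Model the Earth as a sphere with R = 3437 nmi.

Meridional parts: M(φ₁)=-0.6956, M(φ₂)=+0.1055 → ΔM = +0.8011;  Δλ = +1.4899 rad
tan C = Δλ / ΔM = +1.8598 → C = 61.73°

61.7°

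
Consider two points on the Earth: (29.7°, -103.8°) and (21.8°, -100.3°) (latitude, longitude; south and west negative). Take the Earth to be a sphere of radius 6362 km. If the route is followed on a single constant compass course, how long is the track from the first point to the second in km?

944 km

Rhumb course C = atan2(Δλ, Δψ) with Δψ = ln[tan(π/4+φ₂/2)/tan(π/4+φ₁/2)] = -0.1533, Δλ = +0.0611 → C = 158.27°
d = R·|Δφ| / |cos C| = 6362·0.13788 / 0.92893 = 944 km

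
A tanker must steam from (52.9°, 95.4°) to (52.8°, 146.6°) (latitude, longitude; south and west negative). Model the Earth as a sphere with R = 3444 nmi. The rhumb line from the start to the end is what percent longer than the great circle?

Great circle: σ = 0.5280 rad → d_gc = Rσ = 1818.4 nmi
Rhumb: Δφ = -0.0017, Δλ = +0.8936, Δψ = -0.0029, q = Δφ/Δψ = 0.6039 → d_rh = R√(Δφ²+q²Δλ²) = 1858.6 nmi
Excess = (1858.6 − 1818.4) / 1818.4 = 40.2 / 1818.4 = 2.21% ≈ 2.2%

2.2%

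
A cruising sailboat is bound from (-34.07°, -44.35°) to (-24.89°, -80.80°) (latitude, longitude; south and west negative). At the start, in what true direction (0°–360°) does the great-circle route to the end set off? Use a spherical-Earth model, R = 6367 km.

θ = atan2( sin Δλ·cos φ₂ ,  cos φ₁ sin φ₂ − sin φ₁ cos φ₂ cos Δλ )
  = atan2(-0.5389, +0.0601) = 276.37°

276.4°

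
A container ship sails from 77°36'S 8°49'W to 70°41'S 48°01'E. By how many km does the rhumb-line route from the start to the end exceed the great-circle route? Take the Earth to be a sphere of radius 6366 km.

Great circle: cos σ = sin φ₁ sin φ₂ + cos φ₁ cos φ₂ cos Δλ,  σ = 0.2818 rad → d_gc = 1794.1 km
Rhumb line: Δψ = +0.4489, q = Δφ/Δψ = 0.2689, d_rh = R√(Δφ²+q²Δλ²) = 1864.0 km
Excess = 1864.0 − 1794.1 = 69.9 ≈ 70 km

70 km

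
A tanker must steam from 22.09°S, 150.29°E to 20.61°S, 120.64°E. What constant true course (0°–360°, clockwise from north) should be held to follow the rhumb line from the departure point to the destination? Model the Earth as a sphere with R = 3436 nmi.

Meridional parts: M(φ₁)=-0.3955, M(φ₂)=-0.3677 → ΔM = +0.0277;  Δλ = -0.5175 rad
tan C = Δλ / ΔM = -18.6583 → C = 273.07°

273.1°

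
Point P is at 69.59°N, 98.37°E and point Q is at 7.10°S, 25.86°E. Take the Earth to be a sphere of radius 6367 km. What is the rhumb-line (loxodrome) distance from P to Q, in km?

10345 km

Δψ = ln[tan(π/4+φ₂/2)/tan(π/4+φ₁/2)] = -1.8389;  Δφ = -1.3385 rad,  Δλ = -1.2655 rad
q = Δφ/Δψ = 0.7279
d = R·√(Δφ² + q²Δλ²) = 6367·1.62483 = 10345 km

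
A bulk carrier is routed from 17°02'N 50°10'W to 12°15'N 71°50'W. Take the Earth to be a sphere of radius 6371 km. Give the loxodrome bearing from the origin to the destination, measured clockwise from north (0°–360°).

257.1°

Δψ = ln[tan(π/4+φ₂/2)/tan(π/4+φ₁/2)] = -0.0863
Δλ = -0.3782 rad (taken the short way round)
course = atan2(Δλ, Δψ) = 257.14°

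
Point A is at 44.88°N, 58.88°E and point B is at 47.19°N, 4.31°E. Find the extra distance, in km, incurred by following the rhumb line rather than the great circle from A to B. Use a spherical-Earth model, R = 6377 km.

Great circle: cos σ = sin φ₁ sin φ₂ + cos φ₁ cos φ₂ cos Δλ,  σ = 0.6488 rad → d_gc = 4137.5 km
Rhumb line: Δψ = +0.0581, q = Δφ/Δψ = 0.6941, d_rh = R√(Δφ²+q²Δλ²) = 4223.4 km
Excess = 4223.4 − 4137.5 = 85.9 ≈ 86 km

86 km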